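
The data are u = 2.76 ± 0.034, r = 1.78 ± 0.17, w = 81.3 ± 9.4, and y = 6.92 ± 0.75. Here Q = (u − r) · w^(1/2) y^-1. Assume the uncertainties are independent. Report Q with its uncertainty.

1.28 ± 0.275

Let h = u − r = 0.980. δh = √(δu² + δr²) = √(0.00116 + 0.0289) = 0.173, so δh/h = 0.177.
Q is then a monomial in h, w, y:
δQ/Q = √((δh/h)² + (½·δw/w)² + (-1·δy/y)²) = √(0.0313 + 0.00334 + 0.0117) = 0.215
Q = 1.28, so δQ = 0.215 × 1.28 = 0.275.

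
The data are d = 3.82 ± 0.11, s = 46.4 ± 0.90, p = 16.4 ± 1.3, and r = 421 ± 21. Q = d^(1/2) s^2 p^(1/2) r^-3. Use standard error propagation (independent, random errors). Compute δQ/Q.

0.160

Products/powers → add relative errors in quadrature, weighted by exponent:
  (½·δd/d)² = (0.5×0.0288)² = 0.000207;  (2·δs/s)² = (2×0.0194)² = 0.00150;  (½·δp/p)² = (0.5×0.0793)² = 0.00157;  (-3·δr/r)² = (-3×0.0499)² = 0.0224
δQ/Q = √(0.0257) = 0.160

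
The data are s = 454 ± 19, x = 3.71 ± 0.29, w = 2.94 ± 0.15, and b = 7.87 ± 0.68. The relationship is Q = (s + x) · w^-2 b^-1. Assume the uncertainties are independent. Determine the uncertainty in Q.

0.942

Let u = s + x = 458. δu = √(δs² + δx²) = √(361 + 0.0841) = 19.0, so δu/u = 0.0415.
Q is then a monomial in u, w, b:
δQ/Q = √((δu/u)² + (-2·δw/w)² + (-1·δb/b)²) = √(0.00172 + 0.0104 + 0.00747) = 0.140
Q = 6.73, so δQ = 0.140 × 6.73 = 0.942.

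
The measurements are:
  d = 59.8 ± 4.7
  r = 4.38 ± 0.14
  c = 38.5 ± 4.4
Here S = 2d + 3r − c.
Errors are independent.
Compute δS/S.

For a sum/difference, combine absolute errors in quadrature:
  (2·δd)² = 88.4;  (3·δr)² = 0.176;  (δc)² = 19.4
δS = √(108) = 10.4
S = 94.2, so δS/S = 10.4/94.2 = 0.110.

0.110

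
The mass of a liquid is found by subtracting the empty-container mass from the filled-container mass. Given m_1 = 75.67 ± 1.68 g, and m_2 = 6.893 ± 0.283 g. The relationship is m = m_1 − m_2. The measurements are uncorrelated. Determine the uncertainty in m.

1.70 g

For a sum/difference, combine absolute errors in quadrature:
  (δm_1)² = 2.82;  (δm_2)² = 0.0801
δm = √(2.90) = 1.70 g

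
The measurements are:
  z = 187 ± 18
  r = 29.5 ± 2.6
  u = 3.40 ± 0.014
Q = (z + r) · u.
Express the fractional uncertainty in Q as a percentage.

Let w = z + r = 216. δw = √(δz² + δr²) = √(324 + 6.76) = 18.2, so δw/w = 0.0840.
Q is then a monomial in w, u:
δQ/Q = √((δw/w)² + (1·δu/u)²) = √(0.00706 + 1.7e-05) = 0.0841

8.41%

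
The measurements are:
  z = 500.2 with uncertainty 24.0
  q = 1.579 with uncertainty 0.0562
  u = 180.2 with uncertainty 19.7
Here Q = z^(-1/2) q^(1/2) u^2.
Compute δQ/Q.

0.221

Relative error in a monomial: (δQ/Q)² = Σ (nᵢ · δxᵢ/xᵢ)².
  (−½·δz/z)² = (-0.5×0.0480)² = 0.000576;  (½·δq/q)² = (0.5×0.0356)² = 0.000317;  (2·δu/u)² = (2×0.109)² = 0.0478
δQ/Q = √(0.0487) = 0.221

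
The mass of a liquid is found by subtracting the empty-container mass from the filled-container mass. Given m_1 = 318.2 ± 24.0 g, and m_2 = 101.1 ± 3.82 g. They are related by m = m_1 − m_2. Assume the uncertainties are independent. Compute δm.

Absolute uncertainties add in quadrature for a linear combination:
  (δm_1)² = 576;  (δm_2)² = 14.6
δm = √(591) = 24.3 g

24.3 g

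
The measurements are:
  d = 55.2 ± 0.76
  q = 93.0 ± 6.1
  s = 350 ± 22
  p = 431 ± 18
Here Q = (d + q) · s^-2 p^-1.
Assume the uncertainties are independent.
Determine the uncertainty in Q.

3.9e-07

Let u = d + q = 148. δu = √(δd² + δq²) = √(0.578 + 37.2) = 6.15, so δu/u = 0.0415.
Q is then a monomial in u, s, p:
δQ/Q = √((δu/u)² + (-2·δs/s)² + (-1·δp/p)²) = √(0.00172 + 0.0158 + 0.00174) = 0.139
Q = 2.81e-06, so δQ = 0.139 × 2.81e-06 = 3.9e-07.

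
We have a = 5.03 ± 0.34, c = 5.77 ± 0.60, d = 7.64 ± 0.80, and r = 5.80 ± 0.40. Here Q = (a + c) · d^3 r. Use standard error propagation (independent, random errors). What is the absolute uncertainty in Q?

Let u = a + c = 10.8. δu = √(δa² + δc²) = √(0.116 + 0.360) = 0.690, so δu/u = 0.0639.
Q is then a monomial in u, d, r:
δQ/Q = √((δu/u)² + (3·δd/d)² + (1·δr/r)²) = √(0.00408 + 0.0987 + 0.00476) = 0.328
Q = 27900, so δQ = 0.328 × 27900 = 9160.

9160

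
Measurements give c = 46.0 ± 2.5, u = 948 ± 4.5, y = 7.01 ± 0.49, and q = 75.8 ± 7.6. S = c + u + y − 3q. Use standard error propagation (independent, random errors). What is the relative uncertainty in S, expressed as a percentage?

Absolute uncertainties add in quadrature for a linear combination:
  (δc)² = 6.25;  (δu)² = 20.2;  (δy)² = 0.240;  (3·δq)² = 520
δS = √(547) = 23.4
S = 774, so δS/S = 23.4/774 = 0.0302.

3.02%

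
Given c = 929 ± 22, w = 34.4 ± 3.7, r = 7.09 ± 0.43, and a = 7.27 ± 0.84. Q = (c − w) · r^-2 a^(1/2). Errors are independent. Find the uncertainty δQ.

Let u = c − w = 895. δu = √(δc² + δw²) = √(484 + 13.7) = 22.3, so δu/u = 0.0249.
Q is then a monomial in u, r, a:
δQ/Q = √((δu/u)² + (-2·δr/r)² + (½·δa/a)²) = √(0.000622 + 0.0147 + 0.00334) = 0.137
Q = 48.0, so δQ = 0.137 × 48.0 = 6.56.

6.56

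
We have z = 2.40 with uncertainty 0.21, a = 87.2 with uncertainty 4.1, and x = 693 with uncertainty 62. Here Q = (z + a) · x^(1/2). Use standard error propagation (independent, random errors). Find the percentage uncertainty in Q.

6.40%

Let u = z + a = 89.6. δu = √(δz² + δa²) = √(0.0441 + 16.8) = 4.11, so δu/u = 0.0458.
Q is then a monomial in u, x:
δQ/Q = √((δu/u)² + (½·δx/x)²) = √(0.00210 + 0.00200) = 0.0640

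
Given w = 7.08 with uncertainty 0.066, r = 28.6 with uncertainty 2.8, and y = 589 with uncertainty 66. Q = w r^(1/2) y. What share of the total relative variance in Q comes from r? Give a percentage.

15.9%

(δQ/Q)² = (1·δw/w)² + (½·δr/r)² + (1·δy/y)²
  w term: (1×0.00932)² = 8.69e-05
  r term: (0.5×0.0979)² = 0.00240
  y term: (1×0.112)² = 0.0126
Total = 0.0150. Share from r = 0.00240/0.0150 = 0.159.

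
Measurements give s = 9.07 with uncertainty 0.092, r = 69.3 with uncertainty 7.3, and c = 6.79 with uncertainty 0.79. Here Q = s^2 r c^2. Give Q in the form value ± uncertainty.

Products/powers → add relative errors in quadrature, weighted by exponent:
  (2·δs/s)² = (2×0.0101)² = 0.000412;  (1·δr/r)² = (1×0.105)² = 0.0111;  (2·δc/c)² = (2×0.116)² = 0.0541
δQ/Q = √(0.0657) = 0.256
Q = 2.63e+05, so δQ = 0.256 × 2.63e+05 = 67300.

(2.63 ± 0.673) × 10^5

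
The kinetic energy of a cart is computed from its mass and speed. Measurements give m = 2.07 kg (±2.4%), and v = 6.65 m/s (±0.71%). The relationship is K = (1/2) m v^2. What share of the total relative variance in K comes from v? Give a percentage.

(δK/K)² = (1·δm/m)² + (2·δv/v)²
  m term: (1×0.0240)² = 0.000576
  v term: (2×0.00710)² = 0.000202
Total = 0.000778. Share from v = 0.000202/0.000778 = 0.259.

25.9%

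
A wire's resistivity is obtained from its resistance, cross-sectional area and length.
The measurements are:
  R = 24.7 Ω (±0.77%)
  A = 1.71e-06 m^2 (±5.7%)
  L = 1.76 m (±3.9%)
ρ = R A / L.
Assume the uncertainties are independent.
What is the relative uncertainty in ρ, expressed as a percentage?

Since ρ is a product/quotient, work with relative uncertainties:
  (1·δR/R)² = (1×0.00770)² = 5.93e-05;  (1·δA/A)² = (1×0.0570)² = 0.00325;  (-1·δL/L)² = (-1×0.0390)² = 0.00152
δρ/ρ = √(0.00483) = 0.0695

6.95%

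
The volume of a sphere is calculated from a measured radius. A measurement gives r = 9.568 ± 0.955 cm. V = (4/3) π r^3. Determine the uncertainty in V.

Products/powers → add relative errors in quadrature, weighted by exponent:
  (3·δr/r)² = (3×0.0998)² = 0.0897
δV/V = √(0.0897) = 0.299
V = 3669 cm^3, so δV = 0.299 × 3669 = 1100 cm^3.

1100 cm^3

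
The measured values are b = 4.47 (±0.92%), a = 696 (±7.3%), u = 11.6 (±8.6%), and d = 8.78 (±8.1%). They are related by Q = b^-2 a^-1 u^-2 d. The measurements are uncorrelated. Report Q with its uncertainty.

Products/powers → add relative errors in quadrature, weighted by exponent:
  (-2·δb/b)² = (-2×0.00920)² = 0.000339;  (-1·δa/a)² = (-1×0.0730)² = 0.00533;  (-2·δu/u)² = (-2×0.0860)² = 0.0296;  (1·δd/d)² = (1×0.0810)² = 0.00656
δQ/Q = √(0.0418) = 0.204
Q = 4.69e-06, so δQ = 0.204 × 4.69e-06 = 9.59e-07.

(4.69 ± 0.959) × 10^-6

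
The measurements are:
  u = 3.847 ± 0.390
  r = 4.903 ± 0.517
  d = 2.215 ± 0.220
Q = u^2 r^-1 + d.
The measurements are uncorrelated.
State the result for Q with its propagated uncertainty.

5.233 ± 0.724

Let p = u^2·r^-1 = 3.018. δp/p = √((2·δu/u)² + (-1·δr/r)²) = √(0.0411 + 0.0111) = 0.229, so δp = 0.690.
Q = p + d: δQ = √(δp² + δd²) = √(0.476 + 0.0484) = 0.724
Q = 5.233.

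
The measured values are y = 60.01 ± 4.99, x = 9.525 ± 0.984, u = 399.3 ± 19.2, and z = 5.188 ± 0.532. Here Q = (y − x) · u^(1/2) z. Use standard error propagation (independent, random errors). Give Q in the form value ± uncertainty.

5234 ± 763

Let w = y − x = 50.48. δw = √(δy² + δx²) = √(24.9 + 0.968) = 5.09, so δw/w = 0.101.
Q is then a monomial in w, u, z:
δQ/Q = √((δw/w)² + (½·δu/u)² + (1·δz/z)²) = √(0.0101 + 0.000578 + 0.0105) = 0.146
Q = 5234, so δQ = 0.146 × 5234 = 763.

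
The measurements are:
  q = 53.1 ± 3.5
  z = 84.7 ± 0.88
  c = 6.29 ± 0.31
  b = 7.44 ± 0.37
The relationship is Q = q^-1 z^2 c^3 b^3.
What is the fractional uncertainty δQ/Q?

0.221

Products/powers → add relative errors in quadrature, weighted by exponent:
  (-1·δq/q)² = (-1×0.0659)² = 0.00434;  (2·δz/z)² = (2×0.0104)² = 0.000432;  (3·δc/c)² = (3×0.0493)² = 0.0219;  (3·δb/b)² = (3×0.0497)² = 0.0223
δQ/Q = √(0.0489) = 0.221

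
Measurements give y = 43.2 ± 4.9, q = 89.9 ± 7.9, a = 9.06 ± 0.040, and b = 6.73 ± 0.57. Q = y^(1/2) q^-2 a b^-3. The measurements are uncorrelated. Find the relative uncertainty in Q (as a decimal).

Products/powers → add relative errors in quadrature, weighted by exponent:
  (½·δy/y)² = (0.5×0.113)² = 0.00322;  (-2·δq/q)² = (-2×0.0879)² = 0.0309;  (1·δa/a)² = (1×0.00442)² = 1.95e-05;  (-3·δb/b)² = (-3×0.0847)² = 0.0646
δQ/Q = √(0.0987) = 0.314

0.314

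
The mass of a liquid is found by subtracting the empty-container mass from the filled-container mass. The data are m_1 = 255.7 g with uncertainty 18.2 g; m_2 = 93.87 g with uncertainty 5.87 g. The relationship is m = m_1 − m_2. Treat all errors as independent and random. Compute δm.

Absolute uncertainties add in quadrature for a linear combination:
  (δm_1)² = 331;  (δm_2)² = 34.5
δm = √(366) = 19.1 g

19.1 g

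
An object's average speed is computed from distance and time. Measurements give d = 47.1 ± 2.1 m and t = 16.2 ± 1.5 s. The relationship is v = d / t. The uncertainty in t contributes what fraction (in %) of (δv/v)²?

81.2%

(δv/v)² = (1·δd/d)² + (-1·δt/t)²
  d term: (1×0.0446)² = 0.00199
  t term: (-1×0.0926)² = 0.00857
Total = 0.0106. Share from t = 0.00857/0.0106 = 0.812.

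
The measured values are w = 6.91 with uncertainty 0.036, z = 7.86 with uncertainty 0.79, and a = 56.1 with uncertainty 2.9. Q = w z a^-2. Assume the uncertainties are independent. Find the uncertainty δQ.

0.00249

Products/powers → add relative errors in quadrature, weighted by exponent:
  (1·δw/w)² = (1×0.00521)² = 2.71e-05;  (1·δz/z)² = (1×0.101)² = 0.0101;  (-2·δa/a)² = (-2×0.0517)² = 0.0107
δQ/Q = √(0.0208) = 0.144
Q = 0.0173, so δQ = 0.144 × 0.0173 = 0.00249.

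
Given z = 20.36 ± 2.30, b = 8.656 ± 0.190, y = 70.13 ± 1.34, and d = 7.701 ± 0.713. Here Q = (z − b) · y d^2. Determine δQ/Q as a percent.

Let u = z − b = 11.70. δu = √(δz² + δb²) = √(5.29 + 0.0361) = 2.31, so δu/u = 0.197.
Q is then a monomial in u, y, d:
δQ/Q = √((δu/u)² + (1·δy/y)² + (2·δd/d)²) = √(0.0389 + 0.000365 + 0.0343) = 0.271

27.1%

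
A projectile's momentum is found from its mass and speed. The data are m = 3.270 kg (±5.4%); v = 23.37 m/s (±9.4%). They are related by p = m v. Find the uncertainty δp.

p is a product of powers, so relative uncertainties combine in quadrature:
  (1·δm/m)² = (1×0.0540)² = 0.00292;  (1·δv/v)² = (1×0.0940)² = 0.00884
δp/p = √(0.0118) = 0.108
p = 76.42 kg·m/s, so δp = 0.108 × 76.42 = 8.28 kg·m/s.

8.28 kg·m/s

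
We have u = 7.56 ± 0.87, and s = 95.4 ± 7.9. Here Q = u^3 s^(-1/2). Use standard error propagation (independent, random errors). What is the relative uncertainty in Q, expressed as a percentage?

Q is a product of powers, so relative uncertainties combine in quadrature:
  (3·δu/u)² = (3×0.115)² = 0.119;  (−½·δs/s)² = (-0.5×0.0828)² = 0.00171
δQ/Q = √(0.121) = 0.348

34.8%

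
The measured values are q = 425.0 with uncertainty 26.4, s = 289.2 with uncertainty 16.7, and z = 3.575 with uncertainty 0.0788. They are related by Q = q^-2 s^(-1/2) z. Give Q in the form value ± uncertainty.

(1.164 ± 0.151) × 10^-6

Q is a product of powers, so relative uncertainties combine in quadrature:
  (-2·δq/q)² = (-2×0.0621)² = 0.0154;  (−½·δs/s)² = (-0.5×0.0577)² = 0.000834;  (1·δz/z)² = (1×0.0220)² = 0.000486
δQ/Q = √(0.0168) = 0.129
Q = 1.164e-06, so δQ = 0.129 × 1.164e-06 = 1.51e-07.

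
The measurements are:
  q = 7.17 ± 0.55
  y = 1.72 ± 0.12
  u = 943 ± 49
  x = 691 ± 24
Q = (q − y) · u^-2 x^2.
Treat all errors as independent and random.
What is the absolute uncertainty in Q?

0.475

Let w = q − y = 5.45. δw = √(δq² + δy²) = √(0.303 + 0.0144) = 0.563, so δw/w = 0.103.
Q is then a monomial in w, u, x:
δQ/Q = √((δw/w)² + (-2·δu/u)² + (2·δx/x)²) = √(0.0107 + 0.0108 + 0.00483) = 0.162
Q = 2.93, so δQ = 0.162 × 2.93 = 0.475.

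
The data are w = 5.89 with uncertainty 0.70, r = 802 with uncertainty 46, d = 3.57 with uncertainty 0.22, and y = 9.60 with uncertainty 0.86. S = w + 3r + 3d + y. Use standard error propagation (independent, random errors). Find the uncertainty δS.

Sums and differences: (δS)² = Σ (cᵢ δxᵢ)².
  (δw)² = 0.490;  (3·δr)² = 19000;  (3·δd)² = 0.436;  (δy)² = 0.740
δS = √(19000) = 138

138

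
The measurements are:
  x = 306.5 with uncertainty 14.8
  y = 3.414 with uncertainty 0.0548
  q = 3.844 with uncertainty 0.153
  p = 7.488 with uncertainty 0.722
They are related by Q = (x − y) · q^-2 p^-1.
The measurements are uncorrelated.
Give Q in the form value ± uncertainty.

Let u = x − y = 303.1. δu = √(δx² + δy²) = √(219 + 0.00300) = 14.8, so δu/u = 0.0488.
Q is then a monomial in u, q, p:
δQ/Q = √((δu/u)² + (-2·δq/q)² + (-1·δp/p)²) = √(0.00238 + 0.00634 + 0.00930) = 0.134
Q = 2.739, so δQ = 0.134 × 2.739 = 0.368.

2.739 ± 0.368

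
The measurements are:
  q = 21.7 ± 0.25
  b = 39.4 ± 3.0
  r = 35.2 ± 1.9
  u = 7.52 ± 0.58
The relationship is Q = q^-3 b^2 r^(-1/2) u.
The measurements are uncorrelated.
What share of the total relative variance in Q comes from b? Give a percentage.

(δQ/Q)² = (-3·δq/q)² + (2·δb/b)² + (−½·δr/r)² + (1·δu/u)²
  q term: (-3×0.0115)² = 0.00119
  b term: (2×0.0761)² = 0.0232
  r term: (-0.5×0.0540)² = 0.000728
  u term: (1×0.0771)² = 0.00595
Total = 0.0311. Share from b = 0.0232/0.0311 = 0.747.

74.7%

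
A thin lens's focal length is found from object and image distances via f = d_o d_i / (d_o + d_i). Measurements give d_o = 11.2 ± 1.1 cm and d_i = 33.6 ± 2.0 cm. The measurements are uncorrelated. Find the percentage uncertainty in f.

7.51%

∂f/∂d_o = (d_i/(d_o+d_i))² = 0.563;  ∂f/∂d_i = (d_o/(d_o+d_i))² = 0.0625
δf = √((∂f/∂d_o · δd_o)² + (∂f/∂d_i · δd_i)²) = √(0.383 + 0.0156) = 0.631 cm
f = 8.40 cm, so δf/f = 0.631/8.40 = 0.0751.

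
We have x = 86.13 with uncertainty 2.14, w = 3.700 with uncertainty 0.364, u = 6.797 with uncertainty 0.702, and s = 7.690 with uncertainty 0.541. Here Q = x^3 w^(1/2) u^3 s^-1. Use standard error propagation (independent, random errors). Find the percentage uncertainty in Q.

Each factor contributes (exponent × relative error)² to (δQ/Q)²:
  (3·δx/x)² = (3×0.0248)² = 0.00556;  (½·δw/w)² = (0.5×0.0984)² = 0.00242;  (3·δu/u)² = (3×0.103)² = 0.0960;  (-1·δs/s)² = (-1×0.0704)² = 0.00495
δQ/Q = √(0.109) = 0.330

33.0%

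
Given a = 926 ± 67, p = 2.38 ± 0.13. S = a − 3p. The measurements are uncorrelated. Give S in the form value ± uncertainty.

919 ± 67.0

S is a linear combination, so absolute uncertainties add in quadrature:
  (δa)² = 4490;  (3·δp)² = 0.152
δS = √(4490) = 67.0
S = 919.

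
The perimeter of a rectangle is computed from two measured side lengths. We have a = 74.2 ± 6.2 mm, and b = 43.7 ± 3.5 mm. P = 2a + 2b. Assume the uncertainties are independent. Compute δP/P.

P is a linear combination, so absolute uncertainties add in quadrature:
  (2·δa)² = 154;  (2·δb)² = 49.0
δP = √(203) = 14.2 mm
P = 236 mm, so δP/P = 14.2/236 = 0.0604.

0.0604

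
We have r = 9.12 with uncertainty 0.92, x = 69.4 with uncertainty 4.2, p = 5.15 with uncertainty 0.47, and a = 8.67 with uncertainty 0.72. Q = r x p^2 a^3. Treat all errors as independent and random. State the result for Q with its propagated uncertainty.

(1.09 ± 0.362) × 10^7

Since Q is a product/quotient, work with relative uncertainties:
  (1·δr/r)² = (1×0.101)² = 0.0102;  (1·δx/x)² = (1×0.0605)² = 0.00366;  (2·δp/p)² = (2×0.0913)² = 0.0333;  (3·δa/a)² = (3×0.0830)² = 0.0621
δQ/Q = √(0.109) = 0.330
Q = 1.09e+07, so δQ = 0.330 × 1.09e+07 = 3.62e+06.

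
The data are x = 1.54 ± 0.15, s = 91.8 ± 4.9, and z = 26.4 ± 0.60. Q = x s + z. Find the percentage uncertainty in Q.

9.37%

Let p = x·s = 141. δp/p = √((1·δx/x)² + (1·δs/s)²) = √(0.00949 + 0.00285) = 0.111, so δp = 15.7.
Q = p + z: δQ = √(δp² + δz²) = √(247 + 0.360) = 15.7
Q = 168, so δQ/Q = 15.7/168 = 0.0937.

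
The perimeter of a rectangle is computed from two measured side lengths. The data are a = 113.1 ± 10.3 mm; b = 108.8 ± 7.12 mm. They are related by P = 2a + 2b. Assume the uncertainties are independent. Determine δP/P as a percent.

Sums and differences: (δP)² = Σ (cᵢ δxᵢ)².
  (2·δa)² = 424;  (2·δb)² = 203
δP = √(627) = 25.0 mm
P = 443.8 mm, so δP/P = 25.0/443.8 = 0.0564.

5.64%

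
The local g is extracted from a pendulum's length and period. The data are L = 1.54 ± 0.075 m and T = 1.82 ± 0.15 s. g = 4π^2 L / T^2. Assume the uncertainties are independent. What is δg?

3.15 m/s^2

Products/powers → add relative errors in quadrature, weighted by exponent:
  (1·δL/L)² = (1×0.0487)² = 0.00237;  (-2·δT/T)² = (-2×0.0824)² = 0.0272
δg/g = √(0.0295) = 0.172
g = 18.4 m/s^2, so δg = 0.172 × 18.4 = 3.15 m/s^2.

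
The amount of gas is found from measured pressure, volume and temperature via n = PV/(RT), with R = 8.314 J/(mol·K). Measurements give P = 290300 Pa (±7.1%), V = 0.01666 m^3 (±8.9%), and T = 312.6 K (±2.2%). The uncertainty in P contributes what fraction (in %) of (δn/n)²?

37.5%

(δn/n)² = (1·δP/P)² + (1·δV/V)² + (-1·δT/T)²
  P term: (1×0.0710)² = 0.00504
  V term: (1×0.0890)² = 0.00792
  T term: (-1×0.0220)² = 0.000484
Total = 0.0134. Share from P = 0.00504/0.0134 = 0.375.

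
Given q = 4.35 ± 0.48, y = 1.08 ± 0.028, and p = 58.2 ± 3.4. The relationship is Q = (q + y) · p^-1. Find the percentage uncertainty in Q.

Let u = q + y = 5.43. δu = √(δq² + δy²) = √(0.230 + 0.000784) = 0.481, so δu/u = 0.0885.
Q is then a monomial in u, p:
δQ/Q = √((δu/u)² + (-1·δp/p)²) = √(0.00784 + 0.00341) = 0.106

10.6%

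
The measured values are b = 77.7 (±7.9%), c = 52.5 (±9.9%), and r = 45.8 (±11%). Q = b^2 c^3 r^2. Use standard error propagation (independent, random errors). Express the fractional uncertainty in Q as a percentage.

Q is a product of powers, so relative uncertainties combine in quadrature:
  (2·δb/b)² = (2×0.0790)² = 0.0250;  (3·δc/c)² = (3×0.0990)² = 0.0882;  (2·δr/r)² = (2×0.110)² = 0.0484
δQ/Q = √(0.162) = 0.402

40.2%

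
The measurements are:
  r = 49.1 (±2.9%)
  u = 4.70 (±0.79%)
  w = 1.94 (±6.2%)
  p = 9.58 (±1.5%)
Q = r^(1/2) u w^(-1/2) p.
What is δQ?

Q is a product of powers, so relative uncertainties combine in quadrature:
  (½·δr/r)² = (0.5×0.0290)² = 0.000210;  (1·δu/u)² = (1×0.00790)² = 6.24e-05;  (−½·δw/w)² = (-0.5×0.0620)² = 0.000961;  (1·δp/p)² = (1×0.0150)² = 0.000225
δQ/Q = √(0.00146) = 0.0382
Q = 227, so δQ = 0.0382 × 227 = 8.65.

8.65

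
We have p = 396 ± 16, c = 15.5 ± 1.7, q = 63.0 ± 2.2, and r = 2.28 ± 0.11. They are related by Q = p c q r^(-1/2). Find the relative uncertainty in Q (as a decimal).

For a monomial Q ∝ p, c, q, r^(-1/2), fractional errors add in quadrature:
  (1·δp/p)² = (1×0.0404)² = 0.00163;  (1·δc/c)² = (1×0.110)² = 0.0120;  (1·δq/q)² = (1×0.0349)² = 0.00122;  (−½·δr/r)² = (-0.5×0.0482)² = 0.000582
δQ/Q = √(0.0155) = 0.124

0.124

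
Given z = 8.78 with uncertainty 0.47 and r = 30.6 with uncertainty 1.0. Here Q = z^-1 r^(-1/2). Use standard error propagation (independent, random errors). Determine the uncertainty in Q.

0.00115

Each factor contributes (exponent × relative error)² to (δQ/Q)²:
  (-1·δz/z)² = (-1×0.0535)² = 0.00287;  (−½·δr/r)² = (-0.5×0.0327)² = 0.000267
δQ/Q = √(0.00313) = 0.0560
Q = 0.0206, so δQ = 0.0560 × 0.0206 = 0.00115.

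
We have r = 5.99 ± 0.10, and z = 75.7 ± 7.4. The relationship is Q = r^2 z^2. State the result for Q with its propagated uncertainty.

Q is a product of powers, so relative uncertainties combine in quadrature:
  (2·δr/r)² = (2×0.0167)² = 0.00111;  (2·δz/z)² = (2×0.0978)² = 0.0382
δQ/Q = √(0.0393) = 0.198
Q = 2.06e+05, so δQ = 0.198 × 2.06e+05 = 40800.

(2.06 ± 0.408) × 10^5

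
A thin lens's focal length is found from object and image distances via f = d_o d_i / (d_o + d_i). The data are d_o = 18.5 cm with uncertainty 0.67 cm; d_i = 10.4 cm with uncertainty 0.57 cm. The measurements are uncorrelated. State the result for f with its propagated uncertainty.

6.66 ± 0.249 cm

∂f/∂d_o = (d_i/(d_o+d_i))² = 0.130;  ∂f/∂d_i = (d_o/(d_o+d_i))² = 0.410
δf = √((∂f/∂d_o · δd_o)² + (∂f/∂d_i · δd_i)²) = √(0.00753 + 0.0546) = 0.249 cm
f = 6.66 cm.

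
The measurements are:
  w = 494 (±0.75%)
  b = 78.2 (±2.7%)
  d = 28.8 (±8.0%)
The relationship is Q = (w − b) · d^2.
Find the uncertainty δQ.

Let u = w − b = 416. δu = √(δw² + δb²) = √(13.7 + 4.46) = 4.26, so δu/u = 0.0103.
Q is then a monomial in u, d:
δQ/Q = √((δu/u)² + (2·δd/d)²) = √(0.000105 + 0.0256) = 0.160
Q = 3.45e+05, so δQ = 0.160 × 3.45e+05 = 55300.

55300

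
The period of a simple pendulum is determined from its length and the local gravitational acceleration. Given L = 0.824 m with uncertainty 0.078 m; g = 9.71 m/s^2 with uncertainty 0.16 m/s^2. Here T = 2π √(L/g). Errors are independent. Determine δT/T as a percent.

Each factor contributes (exponent × relative error)² to (δT/T)²:
  (½·δL/L)² = (0.5×0.0947)² = 0.00224;  (−½·δg/g)² = (-0.5×0.0165)² = 6.79e-05
δT/T = √(0.00231) = 0.0480

4.80%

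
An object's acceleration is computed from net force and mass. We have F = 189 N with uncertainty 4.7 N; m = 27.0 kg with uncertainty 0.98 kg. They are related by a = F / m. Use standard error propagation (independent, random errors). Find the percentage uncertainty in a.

Each factor contributes (exponent × relative error)² to (δa/a)²:
  (1·δF/F)² = (1×0.0249)² = 0.000618;  (-1·δm/m)² = (-1×0.0363)² = 0.00132
δa/a = √(0.00194) = 0.0440

4.40%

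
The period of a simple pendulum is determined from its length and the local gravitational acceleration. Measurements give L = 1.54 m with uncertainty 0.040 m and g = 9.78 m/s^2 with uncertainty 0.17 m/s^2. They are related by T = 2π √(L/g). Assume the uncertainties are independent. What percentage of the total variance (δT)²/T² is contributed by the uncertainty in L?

69.1%

(δT/T)² = (½·δL/L)² + (−½·δg/g)²
  L term: (0.5×0.0260)² = 0.000169
  g term: (-0.5×0.0174)² = 7.55e-05
Total = 0.000244. Share from L = 0.000169/0.000244 = 0.691.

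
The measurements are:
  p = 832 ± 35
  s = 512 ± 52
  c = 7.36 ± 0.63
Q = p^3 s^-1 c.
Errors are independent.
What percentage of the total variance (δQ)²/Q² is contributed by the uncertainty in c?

21.8%

(δQ/Q)² = (3·δp/p)² + (-1·δs/s)² + (1·δc/c)²
  p term: (3×0.0421)² = 0.0159
  s term: (-1×0.102)² = 0.0103
  c term: (1×0.0856)² = 0.00733
Total = 0.0336. Share from c = 0.00733/0.0336 = 0.218.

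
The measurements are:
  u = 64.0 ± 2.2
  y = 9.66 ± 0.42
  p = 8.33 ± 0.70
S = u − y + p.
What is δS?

Absolute uncertainties add in quadrature for a linear combination:
  (δu)² = 4.84;  (δy)² = 0.176;  (δp)² = 0.490
δS = √(5.51) = 2.35

2.35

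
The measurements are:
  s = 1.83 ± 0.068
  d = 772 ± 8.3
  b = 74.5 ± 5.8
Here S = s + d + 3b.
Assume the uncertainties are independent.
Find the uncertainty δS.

For a sum/difference, combine absolute errors in quadrature:
  (δs)² = 0.00462;  (δd)² = 68.9;  (3·δb)² = 303
δS = √(372) = 19.3

19.3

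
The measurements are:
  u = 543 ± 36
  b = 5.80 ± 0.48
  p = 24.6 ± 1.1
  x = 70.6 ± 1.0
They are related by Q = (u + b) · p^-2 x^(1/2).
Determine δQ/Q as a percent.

11.1%

Let w = u + b = 549. δw = √(δu² + δb²) = √(1300 + 0.230) = 36.0, so δw/w = 0.0656.
Q is then a monomial in w, p, x:
δQ/Q = √((δw/w)² + (-2·δp/p)² + (½·δx/x)²) = √(0.00430 + 0.00800 + 5.02e-05) = 0.111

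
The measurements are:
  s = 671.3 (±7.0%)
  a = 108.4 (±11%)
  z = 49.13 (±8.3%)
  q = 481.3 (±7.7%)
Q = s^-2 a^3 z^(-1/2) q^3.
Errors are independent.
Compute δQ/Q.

0.428

Q is a product of powers, so relative uncertainties combine in quadrature:
  (-2·δs/s)² = (-2×0.0700)² = 0.0196;  (3·δa/a)² = (3×0.110)² = 0.109;  (−½·δz/z)² = (-0.5×0.0830)² = 0.00172;  (3·δq/q)² = (3×0.0770)² = 0.0534
δQ/Q = √(0.184) = 0.428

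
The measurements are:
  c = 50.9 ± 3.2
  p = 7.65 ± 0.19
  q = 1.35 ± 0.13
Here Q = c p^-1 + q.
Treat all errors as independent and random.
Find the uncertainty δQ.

0.468

Let w = c·p^-1 = 6.65. δw/w = √((1·δc/c)² + (-1·δp/p)²) = √(0.00395 + 0.000617) = 0.0676, so δw = 0.450.
Q = w + q: δQ = √(δw² + δq²) = √(0.202 + 0.0169) = 0.468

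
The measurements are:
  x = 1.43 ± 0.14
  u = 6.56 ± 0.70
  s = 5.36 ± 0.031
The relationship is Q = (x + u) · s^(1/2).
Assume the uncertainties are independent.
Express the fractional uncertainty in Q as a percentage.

8.94%

Let w = x + u = 7.99. δw = √(δx² + δu²) = √(0.0196 + 0.490) = 0.714, so δw/w = 0.0893.
Q is then a monomial in w, s:
δQ/Q = √((δw/w)² + (½·δs/s)²) = √(0.00798 + 8.36e-06) = 0.0894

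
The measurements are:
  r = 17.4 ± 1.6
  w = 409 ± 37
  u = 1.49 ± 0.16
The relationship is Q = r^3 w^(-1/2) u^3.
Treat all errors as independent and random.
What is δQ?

Products/powers → add relative errors in quadrature, weighted by exponent:
  (3·δr/r)² = (3×0.0920)² = 0.0761;  (−½·δw/w)² = (-0.5×0.0905)² = 0.00205;  (3·δu/u)² = (3×0.107)² = 0.104
δQ/Q = √(0.182) = 0.427
Q = 862, so δQ = 0.427 × 862 = 368.

368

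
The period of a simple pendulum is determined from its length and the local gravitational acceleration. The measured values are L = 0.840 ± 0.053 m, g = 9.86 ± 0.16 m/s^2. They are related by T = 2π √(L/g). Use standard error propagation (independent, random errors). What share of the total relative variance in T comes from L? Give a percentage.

93.8%

(δT/T)² = (½·δL/L)² + (−½·δg/g)²
  L term: (0.5×0.0631)² = 0.000995
  g term: (-0.5×0.0162)² = 6.58e-05
Total = 0.00106. Share from L = 0.000995/0.00106 = 0.938.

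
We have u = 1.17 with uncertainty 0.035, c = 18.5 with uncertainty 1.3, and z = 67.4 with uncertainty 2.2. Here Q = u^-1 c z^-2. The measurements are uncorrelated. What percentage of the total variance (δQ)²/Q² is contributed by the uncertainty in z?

(δQ/Q)² = (-1·δu/u)² + (1·δc/c)² + (-2·δz/z)²
  u term: (-1×0.0299)² = 0.000895
  c term: (1×0.0703)² = 0.00494
  z term: (-2×0.0326)² = 0.00426
Total = 0.0101. Share from z = 0.00426/0.0101 = 0.422.

42.2%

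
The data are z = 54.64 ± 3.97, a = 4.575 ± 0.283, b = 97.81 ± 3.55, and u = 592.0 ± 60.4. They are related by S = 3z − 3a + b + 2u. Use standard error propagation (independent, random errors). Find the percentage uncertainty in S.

8.48%

Absolute uncertainties add in quadrature for a linear combination:
  (3·δz)² = 142;  (3·δa)² = 0.721;  (δb)² = 12.6;  (2·δu)² = 14600
δS = √(14700) = 121
S = 1432, so δS/S = 121/1432 = 0.0848.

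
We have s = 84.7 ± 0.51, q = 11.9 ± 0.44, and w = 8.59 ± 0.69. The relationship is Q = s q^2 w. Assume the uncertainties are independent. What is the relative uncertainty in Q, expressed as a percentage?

10.9%

Products/powers → add relative errors in quadrature, weighted by exponent:
  (1·δs/s)² = (1×0.00602)² = 3.63e-05;  (2·δq/q)² = (2×0.0370)² = 0.00547;  (1·δw/w)² = (1×0.0803)² = 0.00645
δQ/Q = √(0.0120) = 0.109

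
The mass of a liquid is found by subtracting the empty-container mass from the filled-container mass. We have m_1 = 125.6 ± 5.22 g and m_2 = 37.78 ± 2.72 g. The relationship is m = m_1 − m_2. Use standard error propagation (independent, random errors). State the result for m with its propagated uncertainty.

Absolute uncertainties add in quadrature for a linear combination:
  (δm_1)² = 27.2;  (δm_2)² = 7.40
δm = √(34.6) = 5.89 g
m = 87.82 g.

87.82 ± 5.89 g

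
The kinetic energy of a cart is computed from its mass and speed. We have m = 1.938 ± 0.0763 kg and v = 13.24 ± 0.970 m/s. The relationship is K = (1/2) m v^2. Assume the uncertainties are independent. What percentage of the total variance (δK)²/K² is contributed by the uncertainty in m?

6.73%

(δK/K)² = (1·δm/m)² + (2·δv/v)²
  m term: (1×0.0394)² = 0.00155
  v term: (2×0.0733)² = 0.0215
Total = 0.0230. Share from m = 0.00155/0.0230 = 0.0673.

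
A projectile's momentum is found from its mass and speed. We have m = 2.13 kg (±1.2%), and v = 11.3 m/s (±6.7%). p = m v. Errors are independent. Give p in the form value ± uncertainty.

24.1 ± 1.64 kg·m/s

Relative error in a monomial: (δp/p)² = Σ (nᵢ · δxᵢ/xᵢ)².
  (1·δm/m)² = (1×0.0120)² = 0.000144;  (1·δv/v)² = (1×0.0670)² = 0.00449
δp/p = √(0.00463) = 0.0681
p = 24.1 kg·m/s, so δp = 0.0681 × 24.1 = 1.64 kg·m/s.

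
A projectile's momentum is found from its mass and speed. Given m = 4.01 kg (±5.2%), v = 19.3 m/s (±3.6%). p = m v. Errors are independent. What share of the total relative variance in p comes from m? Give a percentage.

(δp/p)² = (1·δm/m)² + (1·δv/v)²
  m term: (1×0.0520)² = 0.00270
  v term: (1×0.0360)² = 0.00130
Total = 0.00400. Share from m = 0.00270/0.00400 = 0.676.

67.6%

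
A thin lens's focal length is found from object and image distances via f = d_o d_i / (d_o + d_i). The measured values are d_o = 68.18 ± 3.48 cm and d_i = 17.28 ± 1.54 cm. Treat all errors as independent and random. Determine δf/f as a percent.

7.18%

∂f/∂d_o = (d_i/(d_o+d_i))² = 0.0409;  ∂f/∂d_i = (d_o/(d_o+d_i))² = 0.636
δf = √((∂f/∂d_o · δd_o)² + (∂f/∂d_i · δd_i)²) = √(0.0202 + 0.961) = 0.990 cm
f = 13.79 cm, so δf/f = 0.990/13.79 = 0.0718.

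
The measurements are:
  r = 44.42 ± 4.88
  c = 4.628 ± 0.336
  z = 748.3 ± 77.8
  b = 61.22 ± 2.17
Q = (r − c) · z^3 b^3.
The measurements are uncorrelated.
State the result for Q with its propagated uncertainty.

Let u = r − c = 39.79. δu = √(δr² + δc²) = √(23.8 + 0.113) = 4.89, so δu/u = 0.123.
Q is then a monomial in u, z, b:
δQ/Q = √((δu/u)² + (3·δz/z)² + (3·δb/b)²) = √(0.0151 + 0.0973 + 0.0113) = 0.352
Q = 3.826e+15, so δQ = 0.352 × 3.826e+15 = 1.35e+15.

(3.826 ± 1.35) × 10^15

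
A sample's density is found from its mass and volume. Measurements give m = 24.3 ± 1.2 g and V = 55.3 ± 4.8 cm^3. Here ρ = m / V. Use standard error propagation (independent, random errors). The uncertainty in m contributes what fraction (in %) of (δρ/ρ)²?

24.5%

(δρ/ρ)² = (1·δm/m)² + (-1·δV/V)²
  m term: (1×0.0494)² = 0.00244
  V term: (-1×0.0868)² = 0.00753
Total = 0.00997. Share from m = 0.00244/0.00997 = 0.245.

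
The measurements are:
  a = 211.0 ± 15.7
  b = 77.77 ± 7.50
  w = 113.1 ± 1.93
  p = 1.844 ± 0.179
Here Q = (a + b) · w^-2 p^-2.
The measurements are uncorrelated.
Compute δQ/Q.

0.206

Let u = a + b = 288.8. δu = √(δa² + δb²) = √(246 + 56.2) = 17.4, so δu/u = 0.0603.
Q is then a monomial in u, w, p:
δQ/Q = √((δu/u)² + (-2·δw/w)² + (-2·δp/p)²) = √(0.00363 + 0.00116 + 0.0377) = 0.206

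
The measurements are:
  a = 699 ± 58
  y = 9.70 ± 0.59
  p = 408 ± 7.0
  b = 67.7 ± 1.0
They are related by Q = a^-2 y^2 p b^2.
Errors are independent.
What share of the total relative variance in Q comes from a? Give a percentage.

(δQ/Q)² = (-2·δa/a)² + (2·δy/y)² + (1·δp/p)² + (2·δb/b)²
  a term: (-2×0.0830)² = 0.0275
  y term: (2×0.0608)² = 0.0148
  p term: (1×0.0172)² = 0.000294
  b term: (2×0.0148)² = 0.000873
Total = 0.0435. Share from a = 0.0275/0.0435 = 0.633.

63.3%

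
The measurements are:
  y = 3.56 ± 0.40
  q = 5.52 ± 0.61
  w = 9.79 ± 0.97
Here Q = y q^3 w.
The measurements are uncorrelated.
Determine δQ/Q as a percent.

Q is a product of powers, so relative uncertainties combine in quadrature:
  (1·δy/y)² = (1×0.112)² = 0.0126;  (3·δq/q)² = (3×0.111)² = 0.110;  (1·δw/w)² = (1×0.0991)² = 0.00982
δQ/Q = √(0.132) = 0.364

36.4%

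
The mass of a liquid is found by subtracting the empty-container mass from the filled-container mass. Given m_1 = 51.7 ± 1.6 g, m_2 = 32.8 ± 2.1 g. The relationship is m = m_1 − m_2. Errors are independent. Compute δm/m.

Sums and differences: (δm)² = Σ (cᵢ δxᵢ)².
  (δm_1)² = 2.56;  (δm_2)² = 4.41
δm = √(6.97) = 2.64 g
m = 18.9 g, so δm/m = 2.64/18.9 = 0.140.

0.140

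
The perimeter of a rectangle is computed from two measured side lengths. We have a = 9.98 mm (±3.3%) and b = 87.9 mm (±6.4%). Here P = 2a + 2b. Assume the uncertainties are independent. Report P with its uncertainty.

Absolute uncertainties add in quadrature for a linear combination:
  (2·δa)² = 0.434;  (2·δb)² = 127
δP = √(127) = 11.3 mm
P = 196 mm.

196 ± 11.3 mm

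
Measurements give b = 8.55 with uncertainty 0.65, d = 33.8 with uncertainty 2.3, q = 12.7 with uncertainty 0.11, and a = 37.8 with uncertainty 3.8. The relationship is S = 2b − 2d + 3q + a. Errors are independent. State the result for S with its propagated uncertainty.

For a sum/difference, combine absolute errors in quadrature:
  (2·δb)² = 1.69;  (2·δd)² = 21.2;  (3·δq)² = 0.109;  (δa)² = 14.4
δS = √(37.4) = 6.12
S = 25.4.

25.4 ± 6.12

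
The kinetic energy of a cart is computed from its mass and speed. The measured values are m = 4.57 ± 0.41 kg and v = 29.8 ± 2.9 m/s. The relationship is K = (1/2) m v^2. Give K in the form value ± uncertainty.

Products/powers → add relative errors in quadrature, weighted by exponent:
  (1·δm/m)² = (1×0.0897)² = 0.00805;  (2·δv/v)² = (2×0.0973)² = 0.0379
δK/K = √(0.0459) = 0.214
K = 2030 J, so δK = 0.214 × 2030 = 435 J.

2030 ± 435 J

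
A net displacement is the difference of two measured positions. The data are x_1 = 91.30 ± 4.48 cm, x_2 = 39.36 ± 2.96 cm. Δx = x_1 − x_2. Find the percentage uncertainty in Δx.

Δx is a linear combination, so absolute uncertainties add in quadrature:
  (δx_1)² = 20.1;  (δx_2)² = 8.76
δΔx = √(28.8) = 5.37 cm
Δx = 51.94 cm, so δΔx/Δx = 5.37/51.94 = 0.103.

10.3%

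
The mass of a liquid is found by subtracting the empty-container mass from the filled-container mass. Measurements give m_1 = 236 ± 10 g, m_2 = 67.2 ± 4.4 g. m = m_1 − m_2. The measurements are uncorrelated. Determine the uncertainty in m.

10.9 g

Each term contributes (cᵢ δxᵢ)² to (δm)²:
  (δm_1)² = 100;  (δm_2)² = 19.4
δm = √(119) = 10.9 g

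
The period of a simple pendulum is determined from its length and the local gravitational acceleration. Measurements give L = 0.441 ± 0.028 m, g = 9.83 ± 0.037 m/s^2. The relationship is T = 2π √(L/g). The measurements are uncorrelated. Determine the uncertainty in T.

For a monomial T ∝ L^(1/2), g^(-1/2), fractional errors add in quadrature:
  (½·δL/L)² = (0.5×0.0635)² = 0.00101;  (−½·δg/g)² = (-0.5×0.00376)² = 3.54e-06
δT/T = √(0.00101) = 0.0318
T = 1.33 s, so δT = 0.0318 × 1.33 = 0.0423 s.

0.0423 s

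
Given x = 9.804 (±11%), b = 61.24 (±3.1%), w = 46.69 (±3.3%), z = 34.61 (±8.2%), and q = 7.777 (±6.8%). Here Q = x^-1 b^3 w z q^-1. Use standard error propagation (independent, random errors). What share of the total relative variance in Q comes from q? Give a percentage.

(δQ/Q)² = (-1·δx/x)² + (3·δb/b)² + (1·δw/w)² + (1·δz/z)² + (-1·δq/q)²
  x term: (-1×0.110)² = 0.0121
  b term: (3×0.0310)² = 0.00865
  w term: (1×0.0330)² = 0.00109
  z term: (1×0.0820)² = 0.00672
  q term: (-1×0.0680)² = 0.00462
Total = 0.0332. Share from q = 0.00462/0.0332 = 0.139.

13.9%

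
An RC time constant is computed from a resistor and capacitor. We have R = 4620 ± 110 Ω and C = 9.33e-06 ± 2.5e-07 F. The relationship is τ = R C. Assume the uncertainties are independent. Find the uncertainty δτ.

Each factor contributes (exponent × relative error)² to (δτ/τ)²:
  (1·δR/R)² = (1×0.0238)² = 0.000567;  (1·δC/C)² = (1×0.0268)² = 0.000718
δτ/τ = √(0.00128) = 0.0358
τ = 0.0431 s, so δτ = 0.0358 × 0.0431 = 0.00155 s.

0.00155 s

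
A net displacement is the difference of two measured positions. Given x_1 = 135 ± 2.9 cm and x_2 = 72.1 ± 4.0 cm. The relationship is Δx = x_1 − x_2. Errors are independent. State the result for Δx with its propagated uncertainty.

62.9 ± 4.94 cm

Each term contributes (cᵢ δxᵢ)² to (δΔx)²:
  (δx_1)² = 8.41;  (δx_2)² = 16.0
δΔx = √(24.4) = 4.94 cm
Δx = 62.9 cm.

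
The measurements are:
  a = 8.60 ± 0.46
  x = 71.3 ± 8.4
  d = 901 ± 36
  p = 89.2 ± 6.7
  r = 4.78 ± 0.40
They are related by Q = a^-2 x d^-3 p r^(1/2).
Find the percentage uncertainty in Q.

21.7%

Relative error in a monomial: (δQ/Q)² = Σ (nᵢ · δxᵢ/xᵢ)².
  (-2·δa/a)² = (-2×0.0535)² = 0.0114;  (1·δx/x)² = (1×0.118)² = 0.0139;  (-3·δd/d)² = (-3×0.0400)² = 0.0144;  (1·δp/p)² = (1×0.0751)² = 0.00564;  (½·δr/r)² = (0.5×0.0837)² = 0.00175
δQ/Q = √(0.0471) = 0.217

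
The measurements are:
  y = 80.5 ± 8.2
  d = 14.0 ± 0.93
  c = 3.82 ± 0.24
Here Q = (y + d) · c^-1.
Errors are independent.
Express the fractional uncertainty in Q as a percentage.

10.8%

Let u = y + d = 94.5. δu = √(δy² + δd²) = √(67.2 + 0.865) = 8.25, so δu/u = 0.0873.
Q is then a monomial in u, c:
δQ/Q = √((δu/u)² + (-1·δc/c)²) = √(0.00763 + 0.00395) = 0.108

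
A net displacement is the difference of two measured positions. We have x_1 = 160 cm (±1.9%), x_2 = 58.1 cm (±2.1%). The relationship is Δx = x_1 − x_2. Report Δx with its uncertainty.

102 ± 3.28 cm

For a sum/difference, combine absolute errors in quadrature:
  (δx_1)² = 9.24;  (δx_2)² = 1.49
δΔx = √(10.7) = 3.28 cm
Δx = 102 cm.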